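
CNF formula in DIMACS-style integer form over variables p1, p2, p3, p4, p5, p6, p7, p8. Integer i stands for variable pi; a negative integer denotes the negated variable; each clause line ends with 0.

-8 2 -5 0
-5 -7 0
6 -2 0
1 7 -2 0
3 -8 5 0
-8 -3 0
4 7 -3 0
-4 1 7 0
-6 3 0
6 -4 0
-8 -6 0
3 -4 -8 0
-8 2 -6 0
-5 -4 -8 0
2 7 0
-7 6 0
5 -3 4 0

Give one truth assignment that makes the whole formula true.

p1=F, p2=F, p3=T, p4=T, p5=F, p6=T, p7=T, p8=F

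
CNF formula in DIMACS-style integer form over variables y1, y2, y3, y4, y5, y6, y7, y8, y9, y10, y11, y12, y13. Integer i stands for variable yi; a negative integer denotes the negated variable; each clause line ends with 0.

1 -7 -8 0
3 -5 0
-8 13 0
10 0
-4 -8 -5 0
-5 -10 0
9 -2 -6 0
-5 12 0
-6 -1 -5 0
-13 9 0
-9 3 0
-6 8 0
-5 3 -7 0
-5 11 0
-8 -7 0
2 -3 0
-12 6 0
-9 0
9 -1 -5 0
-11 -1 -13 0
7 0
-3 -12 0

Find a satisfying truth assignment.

y1=False, y2=True, y3=False, y4=True, y5=False, y6=False, y7=True, y8=False, y9=False, y10=True, y11=True, y12=False, y13=False

Unit propagation: (y10) forces y10 = True.
(¬y5) is a unit clause, so y5 = False.
Unit propagation: (¬y9) forces y9 = False.
Unit propagation: (¬y13) forces y13 = False.
Unit propagation: (¬y8) forces y8 = False.
Unit propagation: (¬y6) forces y6 = False.
The clause (¬y12) is unit: y12 must be False.
The clause (y7) is unit: y7 must be True.
Pure literal: y2 appears only positively; assign y2 = True.
y3 occurs only negated in the remaining clauses — set y3 = False.
y1, y4, y11 are now unconstrained; take y1 = False, y4 = True, y11 = True.
Every clause has at least one true literal under this assignment.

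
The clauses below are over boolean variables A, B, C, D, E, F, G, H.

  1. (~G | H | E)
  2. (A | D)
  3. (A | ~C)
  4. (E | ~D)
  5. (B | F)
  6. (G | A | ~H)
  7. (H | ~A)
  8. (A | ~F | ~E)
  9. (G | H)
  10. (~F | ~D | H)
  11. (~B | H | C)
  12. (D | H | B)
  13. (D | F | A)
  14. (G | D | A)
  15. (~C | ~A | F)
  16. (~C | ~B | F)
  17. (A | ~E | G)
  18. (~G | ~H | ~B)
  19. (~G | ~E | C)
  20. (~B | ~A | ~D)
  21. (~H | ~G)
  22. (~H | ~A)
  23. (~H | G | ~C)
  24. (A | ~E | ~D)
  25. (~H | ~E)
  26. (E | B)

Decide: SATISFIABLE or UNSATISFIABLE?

UNSATISFIABLE

A = True:
  propagation gives H=True; an empty clause results — contradiction.
A = False:
  propagation gives D=True, C=False, E=True; an empty clause results — contradiction.
Every branch closes, so no satisfying assignment exists.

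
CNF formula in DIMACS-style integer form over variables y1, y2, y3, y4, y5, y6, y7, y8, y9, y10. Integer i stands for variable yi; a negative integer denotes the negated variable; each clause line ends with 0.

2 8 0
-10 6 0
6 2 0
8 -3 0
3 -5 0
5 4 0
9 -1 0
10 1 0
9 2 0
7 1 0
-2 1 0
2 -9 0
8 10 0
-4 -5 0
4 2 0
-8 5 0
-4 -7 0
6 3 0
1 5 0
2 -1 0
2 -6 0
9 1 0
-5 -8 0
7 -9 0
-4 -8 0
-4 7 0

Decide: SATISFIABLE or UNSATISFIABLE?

UNSATISFIABLE

y2 = True:
  propagation gives y1=True, y9=True, y7=True, y4=False; an empty clause results — contradiction.
y2 = False:
  propagation gives y8=True, y6=True; an empty clause results — contradiction.
Every branch closes, so no satisfying assignment exists.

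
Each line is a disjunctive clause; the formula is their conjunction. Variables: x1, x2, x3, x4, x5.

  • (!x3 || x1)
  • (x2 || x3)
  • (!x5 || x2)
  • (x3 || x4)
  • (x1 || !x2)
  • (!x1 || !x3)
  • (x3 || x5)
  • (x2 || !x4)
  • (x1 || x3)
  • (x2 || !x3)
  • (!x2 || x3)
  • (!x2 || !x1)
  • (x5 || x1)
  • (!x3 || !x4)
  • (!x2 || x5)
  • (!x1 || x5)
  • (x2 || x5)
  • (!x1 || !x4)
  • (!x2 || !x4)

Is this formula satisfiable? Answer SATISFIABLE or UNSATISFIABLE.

UNSATISFIABLE

x2 = True:
  propagation gives x1=True; an empty clause results — contradiction.
x2 = False:
  propagation gives x3=True; an empty clause results — contradiction.
Every branch closes, so no satisfying assignment exists.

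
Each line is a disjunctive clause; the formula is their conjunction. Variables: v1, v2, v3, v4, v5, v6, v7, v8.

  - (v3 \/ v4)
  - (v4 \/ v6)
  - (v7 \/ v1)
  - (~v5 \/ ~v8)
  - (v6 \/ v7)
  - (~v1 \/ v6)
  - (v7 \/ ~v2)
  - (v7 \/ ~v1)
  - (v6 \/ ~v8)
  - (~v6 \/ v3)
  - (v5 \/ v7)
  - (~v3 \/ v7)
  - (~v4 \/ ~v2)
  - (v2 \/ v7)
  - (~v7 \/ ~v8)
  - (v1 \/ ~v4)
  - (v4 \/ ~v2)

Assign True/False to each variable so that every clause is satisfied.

v1=T, v2=F, v3=T, v4=F, v5=T, v6=T, v7=T, v8=F

Pure literal: v8 appears only negated; assign v8 = False.
Branch on v1: take v1 = True.
  then v6 is forced to True.
  then v7 is forced to True.
  then v3 is forced to True.
For the remaining variables, v2 = False, v4 = False, v5 = True works.
Every clause has at least one true literal under this assignment.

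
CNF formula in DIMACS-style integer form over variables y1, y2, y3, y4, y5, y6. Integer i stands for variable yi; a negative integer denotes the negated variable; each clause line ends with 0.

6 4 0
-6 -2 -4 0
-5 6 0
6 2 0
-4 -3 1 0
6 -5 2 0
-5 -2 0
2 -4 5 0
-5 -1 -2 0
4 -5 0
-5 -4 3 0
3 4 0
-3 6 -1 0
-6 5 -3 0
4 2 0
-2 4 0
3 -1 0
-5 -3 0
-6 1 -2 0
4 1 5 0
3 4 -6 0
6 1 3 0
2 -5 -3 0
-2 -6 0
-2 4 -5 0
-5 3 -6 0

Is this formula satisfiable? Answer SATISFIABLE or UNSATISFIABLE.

UNSATISFIABLE

y5 = True:
  propagation gives y6=True, y2=False, y4=True, y3=True; an empty clause results — contradiction.
y5 = False:
  y4 = True:
    y1 = True:
      propagation gives y3=False; contradiction.
    y1 = False:
      propagation gives y3=False; contradiction.
  y4 = False:
    propagation gives y6=True, y3=True; an empty clause results — contradiction.
Every branch closes, so no satisfying assignment exists.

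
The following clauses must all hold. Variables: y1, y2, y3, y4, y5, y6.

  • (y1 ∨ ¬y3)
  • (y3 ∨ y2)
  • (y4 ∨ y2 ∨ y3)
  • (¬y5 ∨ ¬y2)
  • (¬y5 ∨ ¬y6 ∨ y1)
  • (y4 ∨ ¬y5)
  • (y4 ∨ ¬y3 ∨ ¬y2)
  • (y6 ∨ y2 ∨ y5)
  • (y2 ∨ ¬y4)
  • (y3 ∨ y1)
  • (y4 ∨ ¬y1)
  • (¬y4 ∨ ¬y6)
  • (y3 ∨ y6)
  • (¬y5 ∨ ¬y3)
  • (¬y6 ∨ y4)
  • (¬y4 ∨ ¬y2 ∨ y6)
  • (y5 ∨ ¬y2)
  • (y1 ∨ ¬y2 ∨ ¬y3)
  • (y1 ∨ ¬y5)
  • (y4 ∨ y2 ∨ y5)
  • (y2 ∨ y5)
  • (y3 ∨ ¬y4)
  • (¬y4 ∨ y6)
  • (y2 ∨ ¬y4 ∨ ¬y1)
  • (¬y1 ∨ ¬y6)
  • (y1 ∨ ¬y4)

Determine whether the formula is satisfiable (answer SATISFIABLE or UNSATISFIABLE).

UNSATISFIABLE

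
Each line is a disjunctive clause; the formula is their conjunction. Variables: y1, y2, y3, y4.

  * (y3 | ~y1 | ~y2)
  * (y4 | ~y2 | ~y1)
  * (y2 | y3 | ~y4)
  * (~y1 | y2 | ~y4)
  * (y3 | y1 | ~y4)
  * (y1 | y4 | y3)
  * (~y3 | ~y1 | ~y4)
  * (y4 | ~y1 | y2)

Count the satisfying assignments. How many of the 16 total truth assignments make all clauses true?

Satisfying assignments:
  y1=F y2=F y3=T y4=F
  y1=F y2=F y3=T y4=T
  y1=F y2=T y3=T y4=F
  y1=F y2=T y3=T y4=T
That's 4 in total.

4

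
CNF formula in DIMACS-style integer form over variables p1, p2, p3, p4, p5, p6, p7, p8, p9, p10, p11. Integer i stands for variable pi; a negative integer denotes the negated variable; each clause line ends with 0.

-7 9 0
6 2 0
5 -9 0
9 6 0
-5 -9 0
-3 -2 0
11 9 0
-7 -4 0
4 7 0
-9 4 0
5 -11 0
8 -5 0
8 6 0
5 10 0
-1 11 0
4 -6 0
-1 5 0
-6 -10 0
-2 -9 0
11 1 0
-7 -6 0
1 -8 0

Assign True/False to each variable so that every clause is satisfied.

p1 = T, p2 = T, p3 = F, p4 = T, p5 = T, p6 = T, p7 = F, p8 = T, p9 = F, p10 = F, p11 = T

Check each clause:
  1. (p9 ∨ ¬p7) — ¬p7 is true.
  2. (p2 ∨ p6) — p2 is true.
  3. (¬p9 ∨ p5) — p5 is true.
  4. (p6 ∨ p9) — p6 is true.
  5. (¬p5 ∨ ¬p9) — ¬p9 is true.
  6. (¬p3 ∨ ¬p2) — ¬p3 is true.
  7. (p11 ∨ p9) — p11 is true.
  8. (¬p7 ∨ ¬p4) — ¬p7 is true.
  9. (p4 ∨ p7) — p4 is true.
  10. (p4 ∨ ¬p9) — p4 is true.
  11. (¬p11 ∨ p5) — p5 is true.
  12. (¬p5 ∨ p8) — p8 is true.
  13. (p6 ∨ p8) — p8 is true.
  14. (p10 ∨ p5) — p5 is true.
  15. (¬p1 ∨ p11) — p11 is true.
  16. (¬p6 ∨ p4) — p4 is true.
  17. (¬p1 ∨ p5) — p5 is true.
  18. (¬p10 ∨ ¬p6) — ¬p10 is true.
  19. (¬p2 ∨ ¬p9) — ¬p9 is true.
  20. (p11 ∨ p1) — p1 is true.
  21. (¬p6 ∨ ¬p7) — ¬p7 is true.
  22. (p1 ∨ ¬p8) — p1 is true.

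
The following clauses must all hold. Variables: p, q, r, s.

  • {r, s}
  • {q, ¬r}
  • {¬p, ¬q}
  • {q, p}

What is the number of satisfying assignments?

The models are:
  p=F q=T r=F s=T
  p=F q=T r=T s=F
  p=F q=T r=T s=T
  p=T q=F r=F s=T
Count: 4.

4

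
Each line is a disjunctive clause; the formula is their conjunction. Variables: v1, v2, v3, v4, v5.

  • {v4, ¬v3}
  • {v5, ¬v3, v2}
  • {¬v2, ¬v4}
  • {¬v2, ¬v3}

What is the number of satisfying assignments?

Case analysis on v2 and v3:
  v2=T, v3=T: a clause becomes empty — 0.
  v2=T, v3=F: remaining (v1,v4,v5) ∈ {(F,F,F); (F,F,T); (T,F,F); (T,F,T)} — 4.
  v2=F, v3=T: remaining (v1,v4,v5) ∈ {(F,T,T); (T,T,T)} — 2.
  v2=F, v3=F: v1, v4, v5 free → 2^3 = 8.
Total: 0 + 4 + 2 + 8 = 14.

14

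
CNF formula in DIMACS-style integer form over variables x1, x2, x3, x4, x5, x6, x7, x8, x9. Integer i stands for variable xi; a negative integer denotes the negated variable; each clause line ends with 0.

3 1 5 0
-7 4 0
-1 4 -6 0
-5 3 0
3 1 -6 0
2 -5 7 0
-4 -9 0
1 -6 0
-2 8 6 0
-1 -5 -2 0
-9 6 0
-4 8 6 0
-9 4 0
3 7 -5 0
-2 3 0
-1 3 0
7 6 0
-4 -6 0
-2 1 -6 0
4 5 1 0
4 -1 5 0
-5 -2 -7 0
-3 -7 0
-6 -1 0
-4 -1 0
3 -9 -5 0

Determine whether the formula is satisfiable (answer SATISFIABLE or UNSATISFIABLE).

x1 = True:
  propagation gives x3=True, x7=False, x6=True; an empty clause results — contradiction.
x1 = False:
  propagation gives x6=False, x9=False, x7=True, x4=True; an empty clause results — contradiction.
Every branch closes, so no satisfying assignment exists.

UNSATISFIABLE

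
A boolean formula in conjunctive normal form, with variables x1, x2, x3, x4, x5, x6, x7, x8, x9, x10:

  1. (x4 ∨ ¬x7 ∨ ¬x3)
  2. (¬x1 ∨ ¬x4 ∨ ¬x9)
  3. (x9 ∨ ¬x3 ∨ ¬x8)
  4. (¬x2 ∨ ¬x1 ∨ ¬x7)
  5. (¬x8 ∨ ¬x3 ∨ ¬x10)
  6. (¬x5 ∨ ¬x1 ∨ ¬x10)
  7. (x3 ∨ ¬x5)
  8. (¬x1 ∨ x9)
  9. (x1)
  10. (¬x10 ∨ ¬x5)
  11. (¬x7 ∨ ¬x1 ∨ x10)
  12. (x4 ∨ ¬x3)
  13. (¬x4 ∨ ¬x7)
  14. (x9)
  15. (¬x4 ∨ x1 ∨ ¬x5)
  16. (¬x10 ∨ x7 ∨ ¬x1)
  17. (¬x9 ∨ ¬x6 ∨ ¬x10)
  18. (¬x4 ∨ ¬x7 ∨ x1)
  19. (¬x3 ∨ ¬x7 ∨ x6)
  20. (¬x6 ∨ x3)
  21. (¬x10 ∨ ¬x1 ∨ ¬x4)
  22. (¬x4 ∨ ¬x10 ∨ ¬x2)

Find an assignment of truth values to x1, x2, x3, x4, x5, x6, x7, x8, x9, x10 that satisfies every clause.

The clause (x1) is unit: x1 must be True.
(x9) is a unit clause, so x9 = True.
The clause (¬x4) is unit: x4 must be False.
The clause (¬x3) is unit: x3 must be False.
(¬x5) is a unit clause, so x5 = False.
Unit propagation: (¬x6) forces x6 = False.
Set x2 = True and propagate.
  then x7 is forced to False.
  then x10 is forced to False.
x8 is now unconstrained; take x8 = True.
Every clause has at least one true literal under this assignment.

x1=T, x2=T, x3=F, x4=F, x5=F, x6=F, x7=F, x8=T, x9=T, x10=F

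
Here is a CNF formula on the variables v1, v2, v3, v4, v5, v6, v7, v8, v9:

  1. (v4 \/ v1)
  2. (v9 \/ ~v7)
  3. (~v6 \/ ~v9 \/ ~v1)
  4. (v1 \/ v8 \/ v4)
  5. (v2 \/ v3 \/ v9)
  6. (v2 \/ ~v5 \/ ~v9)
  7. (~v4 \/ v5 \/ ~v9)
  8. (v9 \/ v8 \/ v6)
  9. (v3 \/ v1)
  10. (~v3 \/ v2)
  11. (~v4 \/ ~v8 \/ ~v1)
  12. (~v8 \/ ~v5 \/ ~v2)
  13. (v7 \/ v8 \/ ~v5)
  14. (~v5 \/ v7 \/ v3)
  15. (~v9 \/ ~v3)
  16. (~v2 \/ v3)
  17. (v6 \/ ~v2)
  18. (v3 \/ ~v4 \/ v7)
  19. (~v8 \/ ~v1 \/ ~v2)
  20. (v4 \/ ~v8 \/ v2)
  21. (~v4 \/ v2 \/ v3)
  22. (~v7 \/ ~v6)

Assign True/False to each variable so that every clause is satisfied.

v1 = T, v2 = F, v3 = F, v4 = F, v5 = F, v6 = F, v7 = F, v8 = F, v9 = T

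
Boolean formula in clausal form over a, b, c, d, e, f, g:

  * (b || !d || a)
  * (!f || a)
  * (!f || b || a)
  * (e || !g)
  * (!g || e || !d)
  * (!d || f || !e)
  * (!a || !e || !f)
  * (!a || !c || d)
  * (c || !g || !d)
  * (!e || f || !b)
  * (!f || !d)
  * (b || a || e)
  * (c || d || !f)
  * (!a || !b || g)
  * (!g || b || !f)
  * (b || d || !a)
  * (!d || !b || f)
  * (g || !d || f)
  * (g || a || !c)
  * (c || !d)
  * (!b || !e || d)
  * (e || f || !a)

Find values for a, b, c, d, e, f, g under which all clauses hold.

a=F, b=F, c=F, d=F, e=T, f=F, g=F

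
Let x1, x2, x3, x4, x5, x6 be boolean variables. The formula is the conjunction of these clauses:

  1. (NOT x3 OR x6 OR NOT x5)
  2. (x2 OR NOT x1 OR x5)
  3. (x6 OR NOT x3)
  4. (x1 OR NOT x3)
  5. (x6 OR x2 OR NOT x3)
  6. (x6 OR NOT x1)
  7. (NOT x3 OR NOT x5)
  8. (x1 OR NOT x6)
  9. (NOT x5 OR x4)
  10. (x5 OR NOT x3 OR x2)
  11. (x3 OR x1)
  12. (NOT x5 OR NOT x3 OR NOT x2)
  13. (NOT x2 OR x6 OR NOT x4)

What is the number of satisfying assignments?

6

Satisfying assignments:
  x1=1 x2=0 x3=0 x4=1 x5=1 x6=1
  x1=1 x2=1 x3=0 x4=0 x5=0 x6=1
  x1=1 x2=1 x3=0 x4=1 x5=0 x6=1
  x1=1 x2=1 x3=0 x4=1 x5=1 x6=1
  x1=1 x2=1 x3=1 x4=0 x5=0 x6=1
  x1=1 x2=1 x3=1 x4=1 x5=0 x6=1
Count: 6.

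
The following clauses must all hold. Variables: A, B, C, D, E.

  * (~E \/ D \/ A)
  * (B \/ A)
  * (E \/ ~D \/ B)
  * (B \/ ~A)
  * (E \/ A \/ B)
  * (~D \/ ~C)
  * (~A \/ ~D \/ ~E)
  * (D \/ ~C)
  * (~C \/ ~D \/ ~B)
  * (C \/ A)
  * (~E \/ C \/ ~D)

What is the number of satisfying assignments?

Satisfying assignments:
  A=T B=T C=F D=F E=F
  A=T B=T C=F D=F E=T
  A=T B=T C=F D=T E=F
That's 3 in total.

3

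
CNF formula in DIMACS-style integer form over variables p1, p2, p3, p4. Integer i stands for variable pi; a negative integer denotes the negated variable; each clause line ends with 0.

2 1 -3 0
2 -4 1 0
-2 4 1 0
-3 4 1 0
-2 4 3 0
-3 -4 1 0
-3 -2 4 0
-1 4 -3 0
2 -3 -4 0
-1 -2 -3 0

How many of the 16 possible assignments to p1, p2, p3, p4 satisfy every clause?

5

The models are:
  p1=F p2=F p3=F p4=F
  p1=F p2=T p3=F p4=T
  p1=T p2=F p3=F p4=F
  p1=T p2=F p3=F p4=T
  p1=T p2=T p3=F p4=T
Count: 5.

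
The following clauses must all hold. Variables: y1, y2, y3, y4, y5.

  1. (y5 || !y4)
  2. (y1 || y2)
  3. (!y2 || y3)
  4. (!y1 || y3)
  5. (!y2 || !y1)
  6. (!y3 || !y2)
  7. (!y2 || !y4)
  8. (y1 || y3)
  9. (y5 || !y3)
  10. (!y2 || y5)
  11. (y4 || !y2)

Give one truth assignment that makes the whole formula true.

y1=True, y2=False, y3=True, y4=True, y5=True

Check each clause:
  1. (!y4 || y5) — y5 is true.
  2. (y1 || y2) — y1 is true.
  3. (y3 || !y2) — y3 is true.
  4. (!y1 || y3) — y3 is true.
  5. (!y2 || !y1) — !y2 is true.
  6. (!y3 || !y2) — !y2 is true.
  7. (!y4 || !y2) — !y2 is true.
  8. (y1 || y3) — y1 is true.
  9. (y5 || !y3) — y5 is true.
  10. (!y2 || y5) — y5 is true.
  11. (!y2 || y4) — y4 is true.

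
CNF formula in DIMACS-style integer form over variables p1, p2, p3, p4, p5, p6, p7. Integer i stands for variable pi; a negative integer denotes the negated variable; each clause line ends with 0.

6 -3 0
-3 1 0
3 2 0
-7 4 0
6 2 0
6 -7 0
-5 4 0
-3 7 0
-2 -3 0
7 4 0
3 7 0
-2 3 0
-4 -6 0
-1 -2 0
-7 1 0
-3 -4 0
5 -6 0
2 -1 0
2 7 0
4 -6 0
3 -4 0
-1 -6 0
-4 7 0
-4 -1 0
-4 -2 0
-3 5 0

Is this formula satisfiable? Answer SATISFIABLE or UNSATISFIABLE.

UNSATISFIABLE

p3 = True:
  propagation gives p6=True, p1=True; an empty clause results — contradiction.
p3 = False:
  propagation gives p2=True; an empty clause results — contradiction.
Every branch closes, so no satisfying assignment exists.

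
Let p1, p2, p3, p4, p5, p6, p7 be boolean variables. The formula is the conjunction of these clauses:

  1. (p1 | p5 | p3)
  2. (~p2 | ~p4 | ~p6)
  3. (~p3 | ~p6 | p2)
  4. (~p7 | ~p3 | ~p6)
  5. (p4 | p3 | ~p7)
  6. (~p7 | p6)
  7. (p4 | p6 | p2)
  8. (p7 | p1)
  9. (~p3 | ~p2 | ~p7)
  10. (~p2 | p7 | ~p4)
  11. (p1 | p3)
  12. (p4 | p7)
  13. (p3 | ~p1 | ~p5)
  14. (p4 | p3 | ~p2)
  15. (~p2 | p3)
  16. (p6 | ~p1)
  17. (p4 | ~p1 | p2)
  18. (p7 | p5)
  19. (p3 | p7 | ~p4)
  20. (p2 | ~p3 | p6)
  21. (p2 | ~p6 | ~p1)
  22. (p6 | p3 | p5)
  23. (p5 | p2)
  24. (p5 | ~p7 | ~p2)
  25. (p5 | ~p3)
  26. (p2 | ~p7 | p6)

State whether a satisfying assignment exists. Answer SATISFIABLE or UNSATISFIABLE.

p2 = True:
  propagation gives p3=True, p7=False, p1=True, p4=False; an empty clause results — contradiction.
p2 = False:
  p6 = True:
    propagation gives p3=False, p1=True; an empty clause results — contradiction.
  p6 = False:
    propagation gives p7=False, p4=True, p1=True; an empty clause results — contradiction.
Every branch closes, so no satisfying assignment exists.

UNSATISFIABLE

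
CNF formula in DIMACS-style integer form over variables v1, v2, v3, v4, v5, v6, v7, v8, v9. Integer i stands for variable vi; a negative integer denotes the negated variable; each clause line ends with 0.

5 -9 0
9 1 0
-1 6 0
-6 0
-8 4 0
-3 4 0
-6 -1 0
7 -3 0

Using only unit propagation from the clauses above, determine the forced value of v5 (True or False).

True

(¬v6) stands alone — v6 = False.
From (¬v1 ∨ v6) and v6 = False: v1 = False.
(v1 ∨ v9) with v1 = False leaves only v9, so v9 = True.
(v5 ∨ ¬v9): since v9 = True, the clause reduces to (v5). v5 = True.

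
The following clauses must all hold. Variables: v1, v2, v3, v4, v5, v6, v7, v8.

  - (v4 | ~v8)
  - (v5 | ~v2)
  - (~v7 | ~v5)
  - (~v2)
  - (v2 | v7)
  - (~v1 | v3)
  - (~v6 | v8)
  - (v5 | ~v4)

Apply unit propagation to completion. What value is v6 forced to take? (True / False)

Unit clause (~v2) sets v2 = False.
In (v7 | v2), v2 is now false; v7 must hold, so v7 = True.
In (~v7 | ~v5), ~v7 is now false; ~v5 must hold, so v5 = False.
(v5 | ~v4): since v5 = False, the clause reduces to (~v4). v4 = False.
(~v8 | v4) with v4 = False leaves only ~v8, so v8 = False.
In (~v6 | v8), v8 is now false; ~v6 must hold, so v6 = False.

False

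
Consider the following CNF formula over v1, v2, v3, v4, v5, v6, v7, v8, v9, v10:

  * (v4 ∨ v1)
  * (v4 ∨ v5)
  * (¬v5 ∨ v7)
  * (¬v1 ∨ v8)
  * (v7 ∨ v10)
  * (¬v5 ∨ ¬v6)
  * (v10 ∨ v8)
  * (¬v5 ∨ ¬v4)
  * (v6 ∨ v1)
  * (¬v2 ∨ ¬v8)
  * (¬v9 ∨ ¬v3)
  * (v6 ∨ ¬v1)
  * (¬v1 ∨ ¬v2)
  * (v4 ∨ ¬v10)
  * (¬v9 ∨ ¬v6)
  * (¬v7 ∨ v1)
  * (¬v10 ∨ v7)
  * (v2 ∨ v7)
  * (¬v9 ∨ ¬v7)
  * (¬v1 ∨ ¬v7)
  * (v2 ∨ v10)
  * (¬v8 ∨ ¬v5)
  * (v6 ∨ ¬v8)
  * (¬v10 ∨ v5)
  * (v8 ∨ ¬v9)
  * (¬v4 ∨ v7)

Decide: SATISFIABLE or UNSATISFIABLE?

v7 = True:
  propagation gives v1=True; an empty clause results — contradiction.
v7 = False:
  propagation gives v5=False, v4=True; an empty clause results — contradiction.
Every branch closes, so no satisfying assignment exists.

UNSATISFIABLE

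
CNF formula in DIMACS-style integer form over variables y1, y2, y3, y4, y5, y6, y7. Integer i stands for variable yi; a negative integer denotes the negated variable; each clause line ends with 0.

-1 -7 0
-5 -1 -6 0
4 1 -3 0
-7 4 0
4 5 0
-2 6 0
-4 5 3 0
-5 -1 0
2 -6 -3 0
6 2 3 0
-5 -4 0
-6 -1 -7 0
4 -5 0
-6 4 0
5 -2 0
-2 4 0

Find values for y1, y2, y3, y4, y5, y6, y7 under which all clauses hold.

y1=F, y2=F, y3=T, y4=T, y5=F, y6=F, y7=T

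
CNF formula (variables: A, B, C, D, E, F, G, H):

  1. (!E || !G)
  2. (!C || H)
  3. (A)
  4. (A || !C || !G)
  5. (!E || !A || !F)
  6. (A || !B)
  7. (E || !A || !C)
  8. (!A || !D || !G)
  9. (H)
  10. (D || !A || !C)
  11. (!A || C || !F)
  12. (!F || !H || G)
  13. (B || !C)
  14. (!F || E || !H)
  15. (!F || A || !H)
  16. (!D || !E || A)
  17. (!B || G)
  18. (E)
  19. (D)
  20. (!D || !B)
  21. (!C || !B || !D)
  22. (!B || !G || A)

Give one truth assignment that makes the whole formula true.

The clause (A) is unit: A must be True.
(H) is a unit clause, so H = True.
(E) is a unit clause, so E = True.
(!G) is a unit clause, so G = False.
(!F) is a unit clause, so F = False.
The clause (!B) is unit: B must be False.
The clause (!C) is unit: C must be False.
The clause (D) is unit: D must be True.
Every clause has at least one true literal under this assignment.

A = True, B = False, C = False, D = True, E = True, F = False, G = False, H = True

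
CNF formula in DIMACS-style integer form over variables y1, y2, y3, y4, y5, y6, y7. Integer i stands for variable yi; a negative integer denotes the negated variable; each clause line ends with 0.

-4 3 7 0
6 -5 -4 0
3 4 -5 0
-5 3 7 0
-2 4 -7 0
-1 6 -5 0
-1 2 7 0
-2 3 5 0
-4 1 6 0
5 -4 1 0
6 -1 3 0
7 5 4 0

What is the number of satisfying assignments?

33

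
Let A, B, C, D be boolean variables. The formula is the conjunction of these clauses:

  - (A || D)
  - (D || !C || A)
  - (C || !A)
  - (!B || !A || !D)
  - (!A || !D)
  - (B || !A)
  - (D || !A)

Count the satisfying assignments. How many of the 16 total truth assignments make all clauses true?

Satisfying assignments:
  A=0 B=0 C=0 D=1
  A=0 B=0 C=1 D=1
  A=0 B=1 C=0 D=1
  A=0 B=1 C=1 D=1
Count: 4.

4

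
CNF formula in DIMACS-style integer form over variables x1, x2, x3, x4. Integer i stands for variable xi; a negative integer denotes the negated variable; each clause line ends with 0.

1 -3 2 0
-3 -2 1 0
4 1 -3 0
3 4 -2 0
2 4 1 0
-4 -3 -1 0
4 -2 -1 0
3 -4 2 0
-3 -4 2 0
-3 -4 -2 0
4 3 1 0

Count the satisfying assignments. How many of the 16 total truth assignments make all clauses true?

4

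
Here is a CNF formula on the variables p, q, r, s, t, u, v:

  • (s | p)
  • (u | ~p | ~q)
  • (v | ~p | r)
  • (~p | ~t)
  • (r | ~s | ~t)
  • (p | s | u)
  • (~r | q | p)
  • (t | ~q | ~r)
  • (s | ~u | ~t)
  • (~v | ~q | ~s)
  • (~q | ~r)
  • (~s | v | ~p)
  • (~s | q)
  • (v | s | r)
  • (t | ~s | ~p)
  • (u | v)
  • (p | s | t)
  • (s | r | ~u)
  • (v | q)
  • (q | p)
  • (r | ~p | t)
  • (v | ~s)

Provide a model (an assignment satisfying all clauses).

p = True  q = False  r = True  s = False  t = False  u = False  v = True

Check each clause:
  1. (s | p) — p is true.
  2. (~q | ~p | u) — ~q is true.
  3. (r | ~p | v) — r is true.
  4. (~t | ~p) — ~t is true.
  5. (r | ~s | ~t) — r is true.
  6. (u | s | p) — p is true.
  7. (q | ~r | p) — p is true.
  8. (~q | t | ~r) — ~q is true.
  9. (s | ~u | ~t) — ~u is true.
  10. (~s | ~v | ~q) — ~s is true.
  11. (~q | ~r) — ~q is true.
  12. (~s | v | ~p) — ~s is true.
  13. (~s | q) — ~s is true.
  14. (s | v | r) — r is true.
  15. (~s | ~p | t) — ~s is true.
  16. (u | v) — v is true.
  17. (p | t | s) — p is true.
  18. (r | ~u | s) — ~u is true.
  19. (q | v) — v is true.
  20. (q | p) — p is true.
  21. (t | r | ~p) — r is true.
  22. (v | ~s) — ~s is true.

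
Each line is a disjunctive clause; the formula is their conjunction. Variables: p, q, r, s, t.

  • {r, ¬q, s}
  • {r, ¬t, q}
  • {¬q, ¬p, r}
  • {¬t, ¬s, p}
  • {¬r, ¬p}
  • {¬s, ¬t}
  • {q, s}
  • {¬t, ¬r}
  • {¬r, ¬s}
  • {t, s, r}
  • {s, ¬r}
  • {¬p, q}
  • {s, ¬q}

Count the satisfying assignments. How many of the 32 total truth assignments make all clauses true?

2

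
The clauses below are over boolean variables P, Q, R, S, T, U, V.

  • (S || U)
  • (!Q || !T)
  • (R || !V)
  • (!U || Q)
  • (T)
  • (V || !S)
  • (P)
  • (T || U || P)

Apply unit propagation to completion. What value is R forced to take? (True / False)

True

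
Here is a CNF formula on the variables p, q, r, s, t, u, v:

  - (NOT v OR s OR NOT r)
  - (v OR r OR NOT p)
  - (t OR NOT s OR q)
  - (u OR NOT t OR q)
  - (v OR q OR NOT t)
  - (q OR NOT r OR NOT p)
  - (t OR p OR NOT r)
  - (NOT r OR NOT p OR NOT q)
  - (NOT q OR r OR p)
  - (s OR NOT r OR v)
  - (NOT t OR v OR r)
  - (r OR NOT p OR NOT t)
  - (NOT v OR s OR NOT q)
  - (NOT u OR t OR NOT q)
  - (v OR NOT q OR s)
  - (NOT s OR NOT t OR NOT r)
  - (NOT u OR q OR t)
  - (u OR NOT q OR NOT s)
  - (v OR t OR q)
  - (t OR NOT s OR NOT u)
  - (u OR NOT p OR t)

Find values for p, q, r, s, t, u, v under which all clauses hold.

p=F, q=F, r=F, s=T, t=T, u=T, v=T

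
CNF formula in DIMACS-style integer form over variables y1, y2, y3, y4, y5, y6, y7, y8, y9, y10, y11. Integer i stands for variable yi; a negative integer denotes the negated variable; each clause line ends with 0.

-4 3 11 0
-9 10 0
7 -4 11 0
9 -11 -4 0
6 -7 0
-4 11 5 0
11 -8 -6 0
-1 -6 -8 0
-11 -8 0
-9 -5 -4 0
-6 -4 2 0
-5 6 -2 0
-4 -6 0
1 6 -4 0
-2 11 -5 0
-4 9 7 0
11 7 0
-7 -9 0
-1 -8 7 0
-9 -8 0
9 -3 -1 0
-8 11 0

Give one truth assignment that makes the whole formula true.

y4 occurs only negated in the remaining clauses — set y4 = False.
Pure literal: y8 appears only negated; assign y8 = False.
Branch on y1: take y1 = True.
Try y2 = True.
For the remaining variables, y3 = False, y5 = False, y6 = True, y7 = False, y9 = False, y10 = True, y11 = True works.
Every clause has at least one true literal under this assignment.
Check each clause:
  1. {¬y4, y11, y3} — y11 is true.
  2. {¬y9, y10} — y10 is true.
  3. {y7, y11, ¬y4} — y11 is true.
  4. {¬y4, ¬y11, y9} — ¬y4 is true.
  5. {¬y7, y6} — ¬y7 is true.
  6. {y11, ¬y4, y5} — y11 is true.
  7. {¬y6, ¬y8, y11} — ¬y8 is true.
  8. {¬y6, ¬y8, ¬y1} — ¬y8 is true.
  9. {¬y8, ¬y11} — ¬y8 is true.
  10. {¬y9, ¬y5, ¬y4} — ¬y5 is true.
  11. {y2, ¬y4, ¬y6} — y2 is true.
  12. {¬y2, y6, ¬y5} — ¬y5 is true.
  13. {¬y4, ¬y6} — ¬y4 is true.
  14. {y6, y1, ¬y4} — y1 is true.
  15. {¬y2, y11, ¬y5} — y11 is true.
  16. {y9, y7, ¬y4} — ¬y4 is true.
  17. {y11, y7} — y11 is true.
  18. {¬y9, ¬y7} — ¬y7 is true.
  19. {y7, ¬y8, ¬y1} — ¬y8 is true.
  20. {¬y8, ¬y9} — ¬y8 is true.
  21. {¬y3, ¬y1, y9} — ¬y3 is true.
  22. {y11, ¬y8} — ¬y8 is true.

y1 = T, y2 = T, y3 = F, y4 = F, y5 = F, y6 = T, y7 = F, y8 = F, y9 = F, y10 = T, y11 = T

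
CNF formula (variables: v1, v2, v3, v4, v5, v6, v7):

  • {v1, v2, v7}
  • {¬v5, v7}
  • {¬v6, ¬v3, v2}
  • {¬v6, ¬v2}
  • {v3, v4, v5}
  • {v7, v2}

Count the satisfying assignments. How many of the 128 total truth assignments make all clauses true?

40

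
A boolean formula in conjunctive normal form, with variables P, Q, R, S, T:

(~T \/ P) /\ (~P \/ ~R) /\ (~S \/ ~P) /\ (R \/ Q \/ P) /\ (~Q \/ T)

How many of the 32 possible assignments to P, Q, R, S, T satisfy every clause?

Satisfying assignments:
  P=F Q=F R=T S=F T=F
  P=F Q=F R=T S=T T=F
  P=T Q=F R=F S=F T=F
  P=T Q=F R=F S=F T=T
  P=T Q=T R=F S=F T=T
Count: 5.

5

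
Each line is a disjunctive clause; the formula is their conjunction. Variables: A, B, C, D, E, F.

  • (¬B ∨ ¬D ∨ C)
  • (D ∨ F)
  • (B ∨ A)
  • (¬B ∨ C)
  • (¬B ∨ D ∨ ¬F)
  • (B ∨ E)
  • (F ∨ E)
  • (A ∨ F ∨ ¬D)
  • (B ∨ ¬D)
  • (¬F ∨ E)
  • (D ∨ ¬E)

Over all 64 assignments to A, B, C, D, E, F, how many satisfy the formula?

3

Satisfying assignments:
  A=F B=T C=T D=T E=T F=T
  A=T B=T C=T D=T E=T F=F
  A=T B=T C=T D=T E=T F=T
That's 3 in total.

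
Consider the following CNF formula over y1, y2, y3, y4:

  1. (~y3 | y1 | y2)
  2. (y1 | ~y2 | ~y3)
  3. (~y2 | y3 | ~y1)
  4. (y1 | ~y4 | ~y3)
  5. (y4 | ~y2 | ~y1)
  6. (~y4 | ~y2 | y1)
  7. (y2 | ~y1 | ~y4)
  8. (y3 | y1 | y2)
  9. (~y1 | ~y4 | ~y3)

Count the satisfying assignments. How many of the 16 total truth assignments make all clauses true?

3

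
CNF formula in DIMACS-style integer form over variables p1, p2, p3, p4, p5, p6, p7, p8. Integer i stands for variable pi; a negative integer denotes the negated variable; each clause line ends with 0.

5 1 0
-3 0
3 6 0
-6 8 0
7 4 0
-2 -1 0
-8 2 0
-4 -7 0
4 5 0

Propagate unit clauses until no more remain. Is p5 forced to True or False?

True

(~p3) is a unit clause: p3 = False.
From (p3 \/ p6) and p3 = False: p6 = True.
In (~p6 \/ p8), ~p6 is now false; p8 must hold, so p8 = True.
From (p2 \/ ~p8) and p8 = True: p2 = True.
(~p2 \/ ~p1): since p2 = True, the clause reduces to (~p1). p1 = False.
(p5 \/ p1): since p1 = False, the clause reduces to (p5). p5 = True.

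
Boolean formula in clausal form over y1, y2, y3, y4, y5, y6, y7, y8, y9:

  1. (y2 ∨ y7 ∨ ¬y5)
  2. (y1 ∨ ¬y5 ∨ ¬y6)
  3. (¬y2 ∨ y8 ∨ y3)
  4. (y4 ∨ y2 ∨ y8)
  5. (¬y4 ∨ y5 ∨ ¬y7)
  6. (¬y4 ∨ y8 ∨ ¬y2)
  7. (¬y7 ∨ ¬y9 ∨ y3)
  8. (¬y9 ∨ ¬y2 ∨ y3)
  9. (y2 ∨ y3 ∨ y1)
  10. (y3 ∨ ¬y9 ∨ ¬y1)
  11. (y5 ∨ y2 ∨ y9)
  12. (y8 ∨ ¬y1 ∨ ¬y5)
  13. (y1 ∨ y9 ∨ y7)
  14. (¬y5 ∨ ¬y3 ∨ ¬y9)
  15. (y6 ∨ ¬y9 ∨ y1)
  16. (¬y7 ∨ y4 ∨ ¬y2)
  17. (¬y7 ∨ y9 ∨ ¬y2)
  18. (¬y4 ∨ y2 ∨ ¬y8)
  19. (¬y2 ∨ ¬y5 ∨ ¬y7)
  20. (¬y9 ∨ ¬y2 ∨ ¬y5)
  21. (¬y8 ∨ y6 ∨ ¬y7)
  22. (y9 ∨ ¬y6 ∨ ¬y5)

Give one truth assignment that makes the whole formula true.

Try y1 = True.
Set y2 = False and propagate.
For the remaining variables, y3 = True, y4 = True, y5 = False, y6 = False, y7 = False, y8 = False, y9 = True works.

y1=T, y2=F, y3=T, y4=T, y5=F, y6=F, y7=F, y8=F, y9=T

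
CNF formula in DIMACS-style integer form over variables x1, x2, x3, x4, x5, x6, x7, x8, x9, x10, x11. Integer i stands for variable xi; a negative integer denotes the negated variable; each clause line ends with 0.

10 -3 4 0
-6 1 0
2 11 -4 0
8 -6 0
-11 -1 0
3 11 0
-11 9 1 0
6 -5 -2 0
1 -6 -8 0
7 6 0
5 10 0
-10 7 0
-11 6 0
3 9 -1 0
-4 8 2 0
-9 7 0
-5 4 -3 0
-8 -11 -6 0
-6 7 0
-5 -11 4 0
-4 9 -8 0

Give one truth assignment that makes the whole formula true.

Pure literal: x7 appears only positively; assign x7 = True.
Branch on x1: take x1 = False.
  then x6 is forced to False.
  then x11 is forced to False.
  then x3 is forced to True.
Branch on x2: take x2 = True.
  then x5 is forced to False.
  then x10 is forced to True.
Branch on x4: take x4 = True.
For the remaining variables, x8 = False, x9 = False works.

x1=F  x2=T  x3=T  x4=T  x5=F  x6=F  x7=T  x8=F  x9=F  x10=T  x11=F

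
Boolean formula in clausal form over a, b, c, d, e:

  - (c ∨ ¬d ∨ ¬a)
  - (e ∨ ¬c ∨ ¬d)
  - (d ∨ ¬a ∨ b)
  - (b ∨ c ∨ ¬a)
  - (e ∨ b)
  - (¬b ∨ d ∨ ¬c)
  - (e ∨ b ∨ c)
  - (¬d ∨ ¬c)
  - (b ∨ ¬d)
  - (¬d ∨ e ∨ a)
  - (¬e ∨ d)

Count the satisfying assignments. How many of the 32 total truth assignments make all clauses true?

3

The models are:
  a=0 b=1 c=0 d=0 e=0
  a=0 b=1 c=0 d=1 e=1
  a=1 b=1 c=0 d=0 e=0
That's 3 in total.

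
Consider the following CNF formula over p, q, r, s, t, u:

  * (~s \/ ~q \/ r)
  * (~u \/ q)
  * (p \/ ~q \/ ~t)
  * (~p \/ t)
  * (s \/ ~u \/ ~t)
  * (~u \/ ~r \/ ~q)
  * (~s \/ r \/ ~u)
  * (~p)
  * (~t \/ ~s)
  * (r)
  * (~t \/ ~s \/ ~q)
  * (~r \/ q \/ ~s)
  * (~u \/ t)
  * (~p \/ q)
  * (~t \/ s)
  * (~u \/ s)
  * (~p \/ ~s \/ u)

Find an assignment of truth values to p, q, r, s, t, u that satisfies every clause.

p=0, q=1, r=1, s=1, t=0, u=0

Unit propagation: (~p) forces p = False.
The clause (r) is unit: r must be True.
u occurs only negated in the remaining clauses — set u = False.
Try q = True.
  then t is forced to False.
s is now unconstrained; take s = True.
Every clause has at least one true literal under this assignment.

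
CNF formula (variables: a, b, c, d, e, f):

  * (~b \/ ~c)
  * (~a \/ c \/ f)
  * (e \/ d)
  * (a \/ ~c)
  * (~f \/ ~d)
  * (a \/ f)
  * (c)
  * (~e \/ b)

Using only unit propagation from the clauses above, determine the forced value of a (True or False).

(c) stands alone — c = True.
(~c \/ ~b): since c = True, the clause reduces to (~b). b = False.
(~c \/ a) with c = True leaves only a, so a = True.

True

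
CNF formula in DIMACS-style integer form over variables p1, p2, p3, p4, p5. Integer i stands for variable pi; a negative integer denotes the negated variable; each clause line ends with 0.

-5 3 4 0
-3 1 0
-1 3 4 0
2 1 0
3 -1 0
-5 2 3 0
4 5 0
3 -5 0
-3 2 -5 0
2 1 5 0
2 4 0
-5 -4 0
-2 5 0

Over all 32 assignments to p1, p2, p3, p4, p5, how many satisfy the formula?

The models are:
  p1=T p2=F p3=T p4=T p5=F
  p1=T p2=T p3=T p4=F p5=T
That's 2 in total.

2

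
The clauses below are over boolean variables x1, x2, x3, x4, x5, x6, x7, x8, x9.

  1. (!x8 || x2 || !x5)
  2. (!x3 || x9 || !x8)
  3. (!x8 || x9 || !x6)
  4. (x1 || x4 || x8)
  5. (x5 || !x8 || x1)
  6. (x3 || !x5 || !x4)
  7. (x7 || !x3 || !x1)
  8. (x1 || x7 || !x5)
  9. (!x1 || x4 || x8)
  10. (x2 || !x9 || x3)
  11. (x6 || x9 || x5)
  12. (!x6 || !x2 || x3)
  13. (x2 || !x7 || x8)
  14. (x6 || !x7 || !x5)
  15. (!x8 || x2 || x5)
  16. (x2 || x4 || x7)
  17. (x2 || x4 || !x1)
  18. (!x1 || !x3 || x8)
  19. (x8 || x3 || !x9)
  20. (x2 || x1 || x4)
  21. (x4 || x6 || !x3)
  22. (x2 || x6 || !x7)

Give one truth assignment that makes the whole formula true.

Branch on x1: take x1 = True.
Try x2 = True.
Set x3 = True and propagate.
  then x7 is forced to True.
  then x8 is forced to True.
  then x9 is forced to True.
For the remaining variables, x4 = True, x5 = True, x6 = True works.
Every clause has at least one true literal under this assignment.

x1=T, x2=T, x3=T, x4=T, x5=T, x6=T, x7=T, x8=T, x9=T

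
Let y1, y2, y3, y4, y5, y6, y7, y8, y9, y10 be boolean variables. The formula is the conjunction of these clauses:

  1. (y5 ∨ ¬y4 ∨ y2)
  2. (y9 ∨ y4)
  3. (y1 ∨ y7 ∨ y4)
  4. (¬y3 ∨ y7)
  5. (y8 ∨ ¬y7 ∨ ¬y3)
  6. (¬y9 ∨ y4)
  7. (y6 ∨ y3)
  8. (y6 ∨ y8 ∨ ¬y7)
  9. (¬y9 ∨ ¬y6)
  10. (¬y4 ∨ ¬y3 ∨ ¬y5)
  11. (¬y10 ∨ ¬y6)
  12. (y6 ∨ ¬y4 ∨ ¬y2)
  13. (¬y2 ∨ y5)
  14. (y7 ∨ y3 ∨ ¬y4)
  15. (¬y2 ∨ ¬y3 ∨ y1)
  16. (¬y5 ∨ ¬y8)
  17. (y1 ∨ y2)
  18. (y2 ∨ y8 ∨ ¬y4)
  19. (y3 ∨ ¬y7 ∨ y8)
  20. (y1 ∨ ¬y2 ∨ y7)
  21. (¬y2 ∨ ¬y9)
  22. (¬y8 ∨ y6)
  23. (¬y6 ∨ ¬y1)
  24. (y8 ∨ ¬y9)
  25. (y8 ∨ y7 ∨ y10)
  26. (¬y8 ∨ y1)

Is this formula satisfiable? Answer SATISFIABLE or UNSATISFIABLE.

UNSATISFIABLE

y8 = True:
  propagation gives y5=False, y2=False, y4=False, y9=True; an empty clause results — contradiction.
y8 = False:
  propagation gives y9=False, y4=True, y2=True, y6=True; an empty clause results — contradiction.
Every branch closes, so no satisfying assignment exists.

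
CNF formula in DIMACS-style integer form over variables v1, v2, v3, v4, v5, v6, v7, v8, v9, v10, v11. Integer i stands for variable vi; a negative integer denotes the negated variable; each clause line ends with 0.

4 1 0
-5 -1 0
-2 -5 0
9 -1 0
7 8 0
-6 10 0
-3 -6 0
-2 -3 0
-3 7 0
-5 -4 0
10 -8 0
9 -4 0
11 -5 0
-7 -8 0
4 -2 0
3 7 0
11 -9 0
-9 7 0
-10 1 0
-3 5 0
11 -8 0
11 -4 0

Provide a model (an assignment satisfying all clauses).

v1=False, v2=True, v3=False, v4=True, v5=False, v6=False, v7=True, v8=False, v9=True, v10=False, v11=True

Check each clause:
  1. (v4 OR v1) — v4 is true.
  2. (NOT v5 OR NOT v1) — NOT v5 is true.
  3. (NOT v5 OR NOT v2) — NOT v5 is true.
  4. (NOT v1 OR v9) — v9 is true.
  5. (v7 OR v8) — v7 is true.
  6. (NOT v6 OR v10) — NOT v6 is true.
  7. (NOT v6 OR NOT v3) — NOT v6 is true.
  8. (NOT v3 OR NOT v2) — NOT v3 is true.
  9. (NOT v3 OR v7) — NOT v3 is true.
  10. (NOT v5 OR NOT v4) — NOT v5 is true.
  11. (NOT v8 OR v10) — NOT v8 is true.
  12. (NOT v4 OR v9) — v9 is true.
  13. (v11 OR NOT v5) — v11 is true.
  14. (NOT v7 OR NOT v8) — NOT v8 is true.
  15. (NOT v2 OR v4) — v4 is true.
  16. (v3 OR v7) — v7 is true.
  17. (NOT v9 OR v11) — v11 is true.
  18. (NOT v9 OR v7) — v7 is true.
  19. (NOT v10 OR v1) — NOT v10 is true.
  20. (v5 OR NOT v3) — NOT v3 is true.
  21. (NOT v8 OR v11) — NOT v8 is true.
  22. (v11 OR NOT v4) — v11 is true.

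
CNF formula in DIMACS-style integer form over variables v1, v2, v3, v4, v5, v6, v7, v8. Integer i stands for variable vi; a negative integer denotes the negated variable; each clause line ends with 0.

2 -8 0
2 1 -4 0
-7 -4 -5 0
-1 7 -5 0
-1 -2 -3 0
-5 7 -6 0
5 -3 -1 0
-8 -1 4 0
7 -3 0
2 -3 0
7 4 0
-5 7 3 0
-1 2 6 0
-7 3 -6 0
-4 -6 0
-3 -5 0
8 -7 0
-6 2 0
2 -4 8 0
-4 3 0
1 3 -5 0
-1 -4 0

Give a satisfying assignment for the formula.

v1 = False, v2 = True, v3 = True, v4 = False, v5 = False, v6 = True, v7 = True, v8 = True

Branch on v1: take v1 = False.
Try v2 = True.
Set v3 = True and propagate.
  then v7 is forced to True.
  then v5 is forced to False.
  then v8 is forced to True.
For the remaining variables, v4 = False, v6 = True works.
Every clause has at least one true literal under this assignment.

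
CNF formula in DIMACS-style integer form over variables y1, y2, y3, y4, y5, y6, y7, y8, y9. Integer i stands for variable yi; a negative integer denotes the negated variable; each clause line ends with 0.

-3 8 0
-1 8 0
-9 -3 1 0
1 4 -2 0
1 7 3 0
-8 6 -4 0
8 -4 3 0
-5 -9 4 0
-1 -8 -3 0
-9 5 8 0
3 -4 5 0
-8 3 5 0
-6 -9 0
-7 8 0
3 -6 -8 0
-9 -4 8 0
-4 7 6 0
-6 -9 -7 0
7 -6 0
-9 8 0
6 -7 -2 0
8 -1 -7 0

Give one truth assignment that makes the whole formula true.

Pure literal: y2 appears only negated; assign y2 = False.
y9 occurs only negated in the remaining clauses — set y9 = False.
Try y1 = False.
For the remaining variables, y3 = True, y4 = False, y5 = True, y6 = False, y7 = True, y8 = True works.

y1=False  y2=False  y3=True  y4=False  y5=True  y6=False  y7=True  y8=True  y9=False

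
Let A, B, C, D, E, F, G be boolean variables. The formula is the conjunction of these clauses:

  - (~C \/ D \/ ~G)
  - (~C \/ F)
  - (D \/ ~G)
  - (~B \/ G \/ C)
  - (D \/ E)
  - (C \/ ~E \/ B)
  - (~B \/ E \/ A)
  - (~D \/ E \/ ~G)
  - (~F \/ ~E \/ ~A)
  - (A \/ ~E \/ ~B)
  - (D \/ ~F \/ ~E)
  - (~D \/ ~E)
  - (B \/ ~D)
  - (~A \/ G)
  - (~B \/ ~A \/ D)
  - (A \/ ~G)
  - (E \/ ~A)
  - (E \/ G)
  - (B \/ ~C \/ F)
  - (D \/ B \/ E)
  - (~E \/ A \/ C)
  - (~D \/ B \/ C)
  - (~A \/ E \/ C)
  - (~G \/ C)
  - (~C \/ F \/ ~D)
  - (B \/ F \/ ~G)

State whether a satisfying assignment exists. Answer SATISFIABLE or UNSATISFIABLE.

UNSATISFIABLE

E = True:
  propagation gives D=False, G=False, F=False, C=False; an empty clause results — contradiction.
E = False:
  propagation gives D=True, G=False; an empty clause results — contradiction.
Every branch closes, so no satisfying assignment exists.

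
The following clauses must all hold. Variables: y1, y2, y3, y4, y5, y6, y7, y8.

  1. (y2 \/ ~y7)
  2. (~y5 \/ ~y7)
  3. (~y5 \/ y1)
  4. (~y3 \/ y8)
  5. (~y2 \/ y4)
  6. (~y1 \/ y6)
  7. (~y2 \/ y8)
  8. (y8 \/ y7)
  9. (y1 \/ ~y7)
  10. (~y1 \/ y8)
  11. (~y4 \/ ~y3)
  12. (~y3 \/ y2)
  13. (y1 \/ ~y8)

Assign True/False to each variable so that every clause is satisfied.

y1 = True, y2 = True, y3 = False, y4 = True, y5 = True, y6 = True, y7 = False, y8 = True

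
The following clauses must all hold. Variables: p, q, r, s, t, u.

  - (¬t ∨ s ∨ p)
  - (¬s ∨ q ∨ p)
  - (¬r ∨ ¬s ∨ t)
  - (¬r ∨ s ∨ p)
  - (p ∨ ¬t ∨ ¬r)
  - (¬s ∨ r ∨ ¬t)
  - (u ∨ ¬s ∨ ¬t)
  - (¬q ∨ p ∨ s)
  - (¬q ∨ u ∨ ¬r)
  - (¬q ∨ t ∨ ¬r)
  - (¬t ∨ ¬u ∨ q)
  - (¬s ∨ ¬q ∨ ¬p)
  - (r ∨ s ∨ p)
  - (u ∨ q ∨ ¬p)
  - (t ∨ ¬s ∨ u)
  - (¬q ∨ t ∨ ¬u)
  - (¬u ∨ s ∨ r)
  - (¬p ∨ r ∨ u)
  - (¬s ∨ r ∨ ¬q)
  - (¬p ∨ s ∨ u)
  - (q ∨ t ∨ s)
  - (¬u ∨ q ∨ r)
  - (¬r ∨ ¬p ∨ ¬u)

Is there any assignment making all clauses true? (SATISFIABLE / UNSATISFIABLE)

s = True:
  q = True:
    propagation gives p=False, r=True, t=True; an empty clause results — contradiction.
  q = False:
    propagation gives p=True, u=True, t=False, r=False; an empty clause results — contradiction.
s = False:
  p = True:
    propagation gives u=True, r=True; an empty clause results — contradiction.
  p = False:
    propagation gives t=False, r=False; an empty clause results — contradiction.
Every branch closes, so no satisfying assignment exists.

UNSATISFIABLE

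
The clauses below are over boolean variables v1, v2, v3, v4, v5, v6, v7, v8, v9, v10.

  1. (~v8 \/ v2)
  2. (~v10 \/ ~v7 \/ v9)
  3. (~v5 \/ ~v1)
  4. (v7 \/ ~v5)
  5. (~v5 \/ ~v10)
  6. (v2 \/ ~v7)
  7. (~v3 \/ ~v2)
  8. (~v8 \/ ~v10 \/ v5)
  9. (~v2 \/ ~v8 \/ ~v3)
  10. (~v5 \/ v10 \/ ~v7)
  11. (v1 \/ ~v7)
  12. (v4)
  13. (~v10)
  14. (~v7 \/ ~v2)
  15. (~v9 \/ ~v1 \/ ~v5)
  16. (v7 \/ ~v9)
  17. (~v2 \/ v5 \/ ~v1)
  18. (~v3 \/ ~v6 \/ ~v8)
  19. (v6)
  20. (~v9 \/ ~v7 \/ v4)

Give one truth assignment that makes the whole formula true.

v1=0, v2=0, v3=0, v4=1, v5=0, v6=1, v7=0, v8=0, v9=0, v10=0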